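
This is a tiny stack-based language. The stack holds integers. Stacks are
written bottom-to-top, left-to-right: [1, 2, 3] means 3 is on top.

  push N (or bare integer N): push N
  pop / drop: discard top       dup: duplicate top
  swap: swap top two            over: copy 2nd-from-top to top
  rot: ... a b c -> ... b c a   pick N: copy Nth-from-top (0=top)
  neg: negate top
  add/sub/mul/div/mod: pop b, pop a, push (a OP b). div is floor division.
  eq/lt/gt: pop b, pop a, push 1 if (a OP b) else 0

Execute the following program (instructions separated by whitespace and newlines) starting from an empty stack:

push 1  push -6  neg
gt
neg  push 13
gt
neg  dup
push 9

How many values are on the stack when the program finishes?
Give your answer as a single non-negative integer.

After 'push 1': stack = [1] (depth 1)
After 'push -6': stack = [1, -6] (depth 2)
After 'neg': stack = [1, 6] (depth 2)
After 'gt': stack = [0] (depth 1)
After 'neg': stack = [0] (depth 1)
After 'push 13': stack = [0, 13] (depth 2)
After 'gt': stack = [0] (depth 1)
After 'neg': stack = [0] (depth 1)
After 'dup': stack = [0, 0] (depth 2)
After 'push 9': stack = [0, 0, 9] (depth 3)

Answer: 3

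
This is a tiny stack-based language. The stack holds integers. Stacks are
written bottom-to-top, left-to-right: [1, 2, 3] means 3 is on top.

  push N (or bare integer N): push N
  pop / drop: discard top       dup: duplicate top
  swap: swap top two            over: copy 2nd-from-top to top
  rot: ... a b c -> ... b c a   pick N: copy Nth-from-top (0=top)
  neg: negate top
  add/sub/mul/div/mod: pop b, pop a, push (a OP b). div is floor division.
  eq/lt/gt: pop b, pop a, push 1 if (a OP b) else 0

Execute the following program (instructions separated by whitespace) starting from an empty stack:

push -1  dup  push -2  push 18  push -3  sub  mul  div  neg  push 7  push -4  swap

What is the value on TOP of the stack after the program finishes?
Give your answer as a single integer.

Answer: 7

Derivation:
After 'push -1': [-1]
After 'dup': [-1, -1]
After 'push -2': [-1, -1, -2]
After 'push 18': [-1, -1, -2, 18]
After 'push -3': [-1, -1, -2, 18, -3]
After 'sub': [-1, -1, -2, 21]
After 'mul': [-1, -1, -42]
After 'div': [-1, 0]
After 'neg': [-1, 0]
After 'push 7': [-1, 0, 7]
After 'push -4': [-1, 0, 7, -4]
After 'swap': [-1, 0, -4, 7]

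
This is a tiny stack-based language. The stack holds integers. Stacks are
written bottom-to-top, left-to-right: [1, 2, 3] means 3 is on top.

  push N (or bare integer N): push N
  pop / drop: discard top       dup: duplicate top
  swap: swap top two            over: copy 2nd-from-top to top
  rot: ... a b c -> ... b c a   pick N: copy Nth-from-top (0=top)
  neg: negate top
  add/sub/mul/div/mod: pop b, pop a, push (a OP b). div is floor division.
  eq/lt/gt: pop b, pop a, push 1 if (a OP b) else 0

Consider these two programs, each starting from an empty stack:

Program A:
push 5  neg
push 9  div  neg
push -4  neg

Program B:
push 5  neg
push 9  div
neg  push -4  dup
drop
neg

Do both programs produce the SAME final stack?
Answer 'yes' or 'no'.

Answer: yes

Derivation:
Program A trace:
  After 'push 5': [5]
  After 'neg': [-5]
  After 'push 9': [-5, 9]
  After 'div': [-1]
  After 'neg': [1]
  After 'push -4': [1, -4]
  After 'neg': [1, 4]
Program A final stack: [1, 4]

Program B trace:
  After 'push 5': [5]
  After 'neg': [-5]
  After 'push 9': [-5, 9]
  After 'div': [-1]
  After 'neg': [1]
  After 'push -4': [1, -4]
  After 'dup': [1, -4, -4]
  After 'drop': [1, -4]
  After 'neg': [1, 4]
Program B final stack: [1, 4]
Same: yes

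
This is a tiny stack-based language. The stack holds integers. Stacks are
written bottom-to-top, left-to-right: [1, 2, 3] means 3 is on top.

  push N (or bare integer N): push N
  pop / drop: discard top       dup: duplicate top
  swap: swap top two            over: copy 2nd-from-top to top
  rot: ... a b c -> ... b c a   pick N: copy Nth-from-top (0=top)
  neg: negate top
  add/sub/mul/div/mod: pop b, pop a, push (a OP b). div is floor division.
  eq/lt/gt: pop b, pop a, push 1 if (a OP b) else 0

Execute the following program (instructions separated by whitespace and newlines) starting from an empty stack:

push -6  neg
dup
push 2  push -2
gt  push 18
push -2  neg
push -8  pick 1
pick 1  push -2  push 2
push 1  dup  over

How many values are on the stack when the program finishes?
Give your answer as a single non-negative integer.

After 'push -6': stack = [-6] (depth 1)
After 'neg': stack = [6] (depth 1)
After 'dup': stack = [6, 6] (depth 2)
After 'push 2': stack = [6, 6, 2] (depth 3)
After 'push -2': stack = [6, 6, 2, -2] (depth 4)
After 'gt': stack = [6, 6, 1] (depth 3)
After 'push 18': stack = [6, 6, 1, 18] (depth 4)
After 'push -2': stack = [6, 6, 1, 18, -2] (depth 5)
After 'neg': stack = [6, 6, 1, 18, 2] (depth 5)
After 'push -8': stack = [6, 6, 1, 18, 2, -8] (depth 6)
After 'pick 1': stack = [6, 6, 1, 18, 2, -8, 2] (depth 7)
After 'pick 1': stack = [6, 6, 1, 18, 2, -8, 2, -8] (depth 8)
After 'push -2': stack = [6, 6, 1, 18, 2, -8, 2, -8, -2] (depth 9)
After 'push 2': stack = [6, 6, 1, 18, 2, -8, 2, -8, -2, 2] (depth 10)
After 'push 1': stack = [6, 6, 1, 18, 2, -8, 2, -8, -2, 2, 1] (depth 11)
After 'dup': stack = [6, 6, 1, 18, 2, -8, 2, -8, -2, 2, 1, 1] (depth 12)
After 'over': stack = [6, 6, 1, 18, 2, -8, 2, -8, -2, 2, 1, 1, 1] (depth 13)

Answer: 13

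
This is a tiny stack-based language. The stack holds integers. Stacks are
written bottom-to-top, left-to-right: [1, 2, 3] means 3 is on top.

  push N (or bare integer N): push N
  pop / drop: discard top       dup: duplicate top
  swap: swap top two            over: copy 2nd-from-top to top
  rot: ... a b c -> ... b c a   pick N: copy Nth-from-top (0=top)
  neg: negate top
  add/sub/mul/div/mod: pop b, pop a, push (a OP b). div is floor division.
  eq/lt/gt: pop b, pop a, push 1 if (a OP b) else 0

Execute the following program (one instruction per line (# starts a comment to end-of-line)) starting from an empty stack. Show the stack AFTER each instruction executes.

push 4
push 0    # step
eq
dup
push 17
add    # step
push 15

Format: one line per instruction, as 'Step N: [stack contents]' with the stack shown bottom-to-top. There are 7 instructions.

Step 1: [4]
Step 2: [4, 0]
Step 3: [0]
Step 4: [0, 0]
Step 5: [0, 0, 17]
Step 6: [0, 17]
Step 7: [0, 17, 15]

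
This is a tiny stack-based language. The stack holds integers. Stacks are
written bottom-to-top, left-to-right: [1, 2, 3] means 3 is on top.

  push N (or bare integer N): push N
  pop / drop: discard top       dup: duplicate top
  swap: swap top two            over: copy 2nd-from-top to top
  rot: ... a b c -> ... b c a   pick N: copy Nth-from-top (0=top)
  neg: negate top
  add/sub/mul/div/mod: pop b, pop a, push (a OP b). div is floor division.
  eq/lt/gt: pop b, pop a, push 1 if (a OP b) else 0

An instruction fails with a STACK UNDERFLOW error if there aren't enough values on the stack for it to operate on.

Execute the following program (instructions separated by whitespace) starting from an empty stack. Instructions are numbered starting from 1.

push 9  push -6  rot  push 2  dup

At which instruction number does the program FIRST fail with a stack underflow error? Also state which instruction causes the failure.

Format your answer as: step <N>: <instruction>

Step 1 ('push 9'): stack = [9], depth = 1
Step 2 ('push -6'): stack = [9, -6], depth = 2
Step 3 ('rot'): needs 3 value(s) but depth is 2 — STACK UNDERFLOW

Answer: step 3: rot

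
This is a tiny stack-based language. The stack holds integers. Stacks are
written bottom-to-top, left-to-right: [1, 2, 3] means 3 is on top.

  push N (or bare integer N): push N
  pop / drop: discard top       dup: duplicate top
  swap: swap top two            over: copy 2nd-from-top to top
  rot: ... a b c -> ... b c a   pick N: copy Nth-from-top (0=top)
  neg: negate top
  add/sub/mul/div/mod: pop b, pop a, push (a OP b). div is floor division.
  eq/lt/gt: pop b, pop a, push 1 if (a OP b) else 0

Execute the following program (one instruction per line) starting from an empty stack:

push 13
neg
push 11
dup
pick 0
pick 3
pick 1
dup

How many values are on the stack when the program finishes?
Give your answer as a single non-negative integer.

Answer: 7

Derivation:
After 'push 13': stack = [13] (depth 1)
After 'neg': stack = [-13] (depth 1)
After 'push 11': stack = [-13, 11] (depth 2)
After 'dup': stack = [-13, 11, 11] (depth 3)
After 'pick 0': stack = [-13, 11, 11, 11] (depth 4)
After 'pick 3': stack = [-13, 11, 11, 11, -13] (depth 5)
After 'pick 1': stack = [-13, 11, 11, 11, -13, 11] (depth 6)
After 'dup': stack = [-13, 11, 11, 11, -13, 11, 11] (depth 7)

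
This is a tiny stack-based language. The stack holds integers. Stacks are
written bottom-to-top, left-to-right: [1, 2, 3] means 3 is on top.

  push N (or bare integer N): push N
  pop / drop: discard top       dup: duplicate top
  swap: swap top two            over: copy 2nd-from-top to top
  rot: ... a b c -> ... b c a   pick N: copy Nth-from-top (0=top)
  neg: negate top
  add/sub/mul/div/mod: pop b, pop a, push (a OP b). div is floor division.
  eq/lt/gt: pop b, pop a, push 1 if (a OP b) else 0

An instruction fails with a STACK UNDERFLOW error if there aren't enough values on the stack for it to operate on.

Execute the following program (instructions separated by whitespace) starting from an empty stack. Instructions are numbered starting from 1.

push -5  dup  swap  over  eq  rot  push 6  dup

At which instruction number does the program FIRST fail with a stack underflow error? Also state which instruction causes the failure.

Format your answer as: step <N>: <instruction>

Step 1 ('push -5'): stack = [-5], depth = 1
Step 2 ('dup'): stack = [-5, -5], depth = 2
Step 3 ('swap'): stack = [-5, -5], depth = 2
Step 4 ('over'): stack = [-5, -5, -5], depth = 3
Step 5 ('eq'): stack = [-5, 1], depth = 2
Step 6 ('rot'): needs 3 value(s) but depth is 2 — STACK UNDERFLOW

Answer: step 6: rot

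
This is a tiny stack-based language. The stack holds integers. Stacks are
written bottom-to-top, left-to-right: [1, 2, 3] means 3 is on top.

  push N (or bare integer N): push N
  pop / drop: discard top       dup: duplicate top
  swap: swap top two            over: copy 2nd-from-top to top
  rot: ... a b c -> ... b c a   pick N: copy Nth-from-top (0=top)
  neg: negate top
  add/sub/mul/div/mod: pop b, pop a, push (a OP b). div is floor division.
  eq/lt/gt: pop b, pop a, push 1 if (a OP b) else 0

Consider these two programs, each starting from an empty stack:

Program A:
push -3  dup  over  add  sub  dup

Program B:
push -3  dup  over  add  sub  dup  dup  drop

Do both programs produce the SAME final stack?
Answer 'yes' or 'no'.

Answer: yes

Derivation:
Program A trace:
  After 'push -3': [-3]
  After 'dup': [-3, -3]
  After 'over': [-3, -3, -3]
  After 'add': [-3, -6]
  After 'sub': [3]
  After 'dup': [3, 3]
Program A final stack: [3, 3]

Program B trace:
  After 'push -3': [-3]
  After 'dup': [-3, -3]
  After 'over': [-3, -3, -3]
  After 'add': [-3, -6]
  After 'sub': [3]
  After 'dup': [3, 3]
  After 'dup': [3, 3, 3]
  After 'drop': [3, 3]
Program B final stack: [3, 3]
Same: yes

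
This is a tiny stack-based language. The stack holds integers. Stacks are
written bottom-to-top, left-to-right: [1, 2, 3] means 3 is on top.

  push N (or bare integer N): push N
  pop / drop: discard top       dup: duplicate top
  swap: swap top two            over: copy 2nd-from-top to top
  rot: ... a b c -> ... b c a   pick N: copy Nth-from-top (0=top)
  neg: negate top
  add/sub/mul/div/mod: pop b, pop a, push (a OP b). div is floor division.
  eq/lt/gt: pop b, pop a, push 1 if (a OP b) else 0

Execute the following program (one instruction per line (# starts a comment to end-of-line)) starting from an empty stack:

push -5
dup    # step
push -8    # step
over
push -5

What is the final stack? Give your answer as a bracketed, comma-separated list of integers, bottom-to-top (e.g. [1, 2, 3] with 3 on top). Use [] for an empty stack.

After 'push -5': [-5]
After 'dup': [-5, -5]
After 'push -8': [-5, -5, -8]
After 'over': [-5, -5, -8, -5]
After 'push -5': [-5, -5, -8, -5, -5]

Answer: [-5, -5, -8, -5, -5]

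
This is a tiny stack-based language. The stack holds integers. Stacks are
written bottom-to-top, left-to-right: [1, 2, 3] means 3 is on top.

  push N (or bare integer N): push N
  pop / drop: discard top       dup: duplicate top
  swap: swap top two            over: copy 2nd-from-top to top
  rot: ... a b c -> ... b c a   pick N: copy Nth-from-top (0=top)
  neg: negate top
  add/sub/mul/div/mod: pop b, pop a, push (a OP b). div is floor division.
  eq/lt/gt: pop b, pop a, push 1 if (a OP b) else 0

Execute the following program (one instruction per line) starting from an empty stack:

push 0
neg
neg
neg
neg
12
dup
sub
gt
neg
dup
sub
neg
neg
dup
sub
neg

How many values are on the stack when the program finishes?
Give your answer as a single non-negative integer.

After 'push 0': stack = [0] (depth 1)
After 'neg': stack = [0] (depth 1)
After 'neg': stack = [0] (depth 1)
After 'neg': stack = [0] (depth 1)
After 'neg': stack = [0] (depth 1)
After 'push 12': stack = [0, 12] (depth 2)
After 'dup': stack = [0, 12, 12] (depth 3)
After 'sub': stack = [0, 0] (depth 2)
After 'gt': stack = [0] (depth 1)
After 'neg': stack = [0] (depth 1)
After 'dup': stack = [0, 0] (depth 2)
After 'sub': stack = [0] (depth 1)
After 'neg': stack = [0] (depth 1)
After 'neg': stack = [0] (depth 1)
After 'dup': stack = [0, 0] (depth 2)
After 'sub': stack = [0] (depth 1)
After 'neg': stack = [0] (depth 1)

Answer: 1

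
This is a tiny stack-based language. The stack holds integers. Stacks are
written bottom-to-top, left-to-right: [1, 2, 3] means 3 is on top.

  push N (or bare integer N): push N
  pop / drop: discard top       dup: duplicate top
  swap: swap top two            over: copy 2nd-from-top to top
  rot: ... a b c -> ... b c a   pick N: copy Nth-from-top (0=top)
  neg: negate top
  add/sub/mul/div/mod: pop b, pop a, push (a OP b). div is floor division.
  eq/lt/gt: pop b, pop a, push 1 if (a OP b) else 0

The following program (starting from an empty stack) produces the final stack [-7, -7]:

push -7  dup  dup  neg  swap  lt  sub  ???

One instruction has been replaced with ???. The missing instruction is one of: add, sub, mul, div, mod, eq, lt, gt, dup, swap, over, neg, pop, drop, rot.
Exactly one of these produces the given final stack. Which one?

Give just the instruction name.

Answer: dup

Derivation:
Stack before ???: [-7]
Stack after ???:  [-7, -7]
The instruction that transforms [-7] -> [-7, -7] is: dup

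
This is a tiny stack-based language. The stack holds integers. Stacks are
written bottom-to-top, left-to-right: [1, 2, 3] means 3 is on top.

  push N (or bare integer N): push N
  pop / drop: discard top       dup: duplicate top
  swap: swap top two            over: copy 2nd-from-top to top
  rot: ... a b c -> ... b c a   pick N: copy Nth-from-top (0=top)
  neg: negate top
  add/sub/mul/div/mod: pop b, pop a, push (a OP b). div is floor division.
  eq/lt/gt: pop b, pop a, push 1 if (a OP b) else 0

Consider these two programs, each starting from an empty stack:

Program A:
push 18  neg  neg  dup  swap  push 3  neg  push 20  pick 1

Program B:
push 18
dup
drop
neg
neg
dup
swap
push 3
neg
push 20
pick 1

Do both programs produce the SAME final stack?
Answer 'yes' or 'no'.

Answer: yes

Derivation:
Program A trace:
  After 'push 18': [18]
  After 'neg': [-18]
  After 'neg': [18]
  After 'dup': [18, 18]
  After 'swap': [18, 18]
  After 'push 3': [18, 18, 3]
  After 'neg': [18, 18, -3]
  After 'push 20': [18, 18, -3, 20]
  After 'pick 1': [18, 18, -3, 20, -3]
Program A final stack: [18, 18, -3, 20, -3]

Program B trace:
  After 'push 18': [18]
  After 'dup': [18, 18]
  After 'drop': [18]
  After 'neg': [-18]
  After 'neg': [18]
  After 'dup': [18, 18]
  After 'swap': [18, 18]
  After 'push 3': [18, 18, 3]
  After 'neg': [18, 18, -3]
  After 'push 20': [18, 18, -3, 20]
  After 'pick 1': [18, 18, -3, 20, -3]
Program B final stack: [18, 18, -3, 20, -3]
Same: yes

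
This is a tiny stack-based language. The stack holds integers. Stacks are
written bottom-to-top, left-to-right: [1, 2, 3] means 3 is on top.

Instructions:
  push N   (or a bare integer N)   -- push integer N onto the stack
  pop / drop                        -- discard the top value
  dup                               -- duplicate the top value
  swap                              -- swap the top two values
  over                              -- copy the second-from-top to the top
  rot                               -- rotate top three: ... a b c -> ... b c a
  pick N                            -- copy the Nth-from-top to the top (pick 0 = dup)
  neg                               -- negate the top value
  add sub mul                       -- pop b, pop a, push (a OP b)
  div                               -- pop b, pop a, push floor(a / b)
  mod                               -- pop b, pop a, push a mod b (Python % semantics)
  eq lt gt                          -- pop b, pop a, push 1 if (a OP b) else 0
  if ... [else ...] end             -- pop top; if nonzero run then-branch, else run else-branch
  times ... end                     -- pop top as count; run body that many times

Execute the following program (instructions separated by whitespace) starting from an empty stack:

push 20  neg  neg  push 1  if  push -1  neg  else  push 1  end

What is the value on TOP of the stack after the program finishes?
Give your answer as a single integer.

Answer: 1

Derivation:
After 'push 20': [20]
After 'neg': [-20]
After 'neg': [20]
After 'push 1': [20, 1]
After 'if': [20]
After 'push -1': [20, -1]
After 'neg': [20, 1]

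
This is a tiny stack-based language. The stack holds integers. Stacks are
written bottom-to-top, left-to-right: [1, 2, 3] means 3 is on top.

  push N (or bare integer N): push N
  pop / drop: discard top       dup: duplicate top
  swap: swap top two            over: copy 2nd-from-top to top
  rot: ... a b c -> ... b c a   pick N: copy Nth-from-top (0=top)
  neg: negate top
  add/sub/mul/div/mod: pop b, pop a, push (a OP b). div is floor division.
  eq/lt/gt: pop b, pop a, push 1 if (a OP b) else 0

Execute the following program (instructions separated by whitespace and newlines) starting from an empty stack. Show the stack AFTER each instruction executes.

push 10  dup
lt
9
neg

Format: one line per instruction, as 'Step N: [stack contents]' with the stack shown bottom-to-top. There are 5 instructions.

Step 1: [10]
Step 2: [10, 10]
Step 3: [0]
Step 4: [0, 9]
Step 5: [0, -9]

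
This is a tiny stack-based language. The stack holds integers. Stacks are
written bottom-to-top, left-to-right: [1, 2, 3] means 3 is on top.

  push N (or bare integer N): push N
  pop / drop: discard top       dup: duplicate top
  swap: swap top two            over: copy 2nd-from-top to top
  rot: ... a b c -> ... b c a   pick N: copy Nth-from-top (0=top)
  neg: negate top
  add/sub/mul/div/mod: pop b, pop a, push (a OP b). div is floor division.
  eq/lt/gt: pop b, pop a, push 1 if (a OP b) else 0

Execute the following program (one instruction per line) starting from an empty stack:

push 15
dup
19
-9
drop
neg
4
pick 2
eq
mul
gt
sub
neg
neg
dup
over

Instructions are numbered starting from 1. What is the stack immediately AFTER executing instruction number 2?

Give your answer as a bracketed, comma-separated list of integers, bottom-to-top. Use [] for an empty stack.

Answer: [15, 15]

Derivation:
Step 1 ('push 15'): [15]
Step 2 ('dup'): [15, 15]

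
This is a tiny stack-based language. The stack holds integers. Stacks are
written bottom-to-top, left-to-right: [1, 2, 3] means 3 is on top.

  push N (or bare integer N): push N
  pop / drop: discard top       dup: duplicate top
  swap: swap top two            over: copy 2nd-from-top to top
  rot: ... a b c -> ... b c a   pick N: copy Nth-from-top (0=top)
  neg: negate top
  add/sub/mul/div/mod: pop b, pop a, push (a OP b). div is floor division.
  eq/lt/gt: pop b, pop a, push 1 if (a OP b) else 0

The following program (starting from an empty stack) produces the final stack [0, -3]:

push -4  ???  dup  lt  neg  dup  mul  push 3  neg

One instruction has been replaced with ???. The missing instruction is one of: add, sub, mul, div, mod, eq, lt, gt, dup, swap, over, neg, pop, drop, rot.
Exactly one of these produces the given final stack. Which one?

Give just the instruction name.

Answer: neg

Derivation:
Stack before ???: [-4]
Stack after ???:  [4]
The instruction that transforms [-4] -> [4] is: neg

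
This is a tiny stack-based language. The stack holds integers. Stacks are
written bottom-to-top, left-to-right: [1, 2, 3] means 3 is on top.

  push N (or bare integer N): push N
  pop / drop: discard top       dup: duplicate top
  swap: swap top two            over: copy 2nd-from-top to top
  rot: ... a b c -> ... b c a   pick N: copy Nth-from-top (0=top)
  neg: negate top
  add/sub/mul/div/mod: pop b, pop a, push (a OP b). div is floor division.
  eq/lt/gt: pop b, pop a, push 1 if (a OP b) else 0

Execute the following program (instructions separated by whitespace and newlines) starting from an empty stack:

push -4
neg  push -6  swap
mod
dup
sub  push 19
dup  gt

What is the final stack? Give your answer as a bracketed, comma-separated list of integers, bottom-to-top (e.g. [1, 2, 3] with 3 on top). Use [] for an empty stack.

After 'push -4': [-4]
After 'neg': [4]
After 'push -6': [4, -6]
After 'swap': [-6, 4]
After 'mod': [2]
After 'dup': [2, 2]
After 'sub': [0]
After 'push 19': [0, 19]
After 'dup': [0, 19, 19]
After 'gt': [0, 0]

Answer: [0, 0]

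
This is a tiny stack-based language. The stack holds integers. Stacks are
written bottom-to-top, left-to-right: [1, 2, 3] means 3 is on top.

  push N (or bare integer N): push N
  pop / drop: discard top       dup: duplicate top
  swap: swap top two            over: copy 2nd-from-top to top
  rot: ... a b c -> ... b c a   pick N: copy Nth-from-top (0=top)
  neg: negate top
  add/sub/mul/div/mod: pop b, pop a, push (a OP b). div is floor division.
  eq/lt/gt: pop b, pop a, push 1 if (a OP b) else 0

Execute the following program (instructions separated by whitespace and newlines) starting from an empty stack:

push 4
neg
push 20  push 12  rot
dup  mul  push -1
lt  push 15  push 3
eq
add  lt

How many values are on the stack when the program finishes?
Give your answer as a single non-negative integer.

After 'push 4': stack = [4] (depth 1)
After 'neg': stack = [-4] (depth 1)
After 'push 20': stack = [-4, 20] (depth 2)
After 'push 12': stack = [-4, 20, 12] (depth 3)
After 'rot': stack = [20, 12, -4] (depth 3)
After 'dup': stack = [20, 12, -4, -4] (depth 4)
After 'mul': stack = [20, 12, 16] (depth 3)
After 'push -1': stack = [20, 12, 16, -1] (depth 4)
After 'lt': stack = [20, 12, 0] (depth 3)
After 'push 15': stack = [20, 12, 0, 15] (depth 4)
After 'push 3': stack = [20, 12, 0, 15, 3] (depth 5)
After 'eq': stack = [20, 12, 0, 0] (depth 4)
After 'add': stack = [20, 12, 0] (depth 3)
After 'lt': stack = [20, 0] (depth 2)

Answer: 2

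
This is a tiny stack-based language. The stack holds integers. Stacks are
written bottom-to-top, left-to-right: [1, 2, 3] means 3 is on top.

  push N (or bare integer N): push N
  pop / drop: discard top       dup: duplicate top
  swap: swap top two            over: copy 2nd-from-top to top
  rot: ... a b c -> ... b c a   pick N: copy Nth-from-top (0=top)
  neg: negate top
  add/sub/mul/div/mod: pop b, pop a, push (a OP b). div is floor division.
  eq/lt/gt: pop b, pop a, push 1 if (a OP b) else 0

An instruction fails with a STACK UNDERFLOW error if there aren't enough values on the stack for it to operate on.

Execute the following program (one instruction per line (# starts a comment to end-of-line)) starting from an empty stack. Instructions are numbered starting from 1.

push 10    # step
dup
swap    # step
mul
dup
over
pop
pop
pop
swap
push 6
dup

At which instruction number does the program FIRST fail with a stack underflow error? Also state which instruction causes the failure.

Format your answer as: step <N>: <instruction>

Answer: step 10: swap

Derivation:
Step 1 ('push 10'): stack = [10], depth = 1
Step 2 ('dup'): stack = [10, 10], depth = 2
Step 3 ('swap'): stack = [10, 10], depth = 2
Step 4 ('mul'): stack = [100], depth = 1
Step 5 ('dup'): stack = [100, 100], depth = 2
Step 6 ('over'): stack = [100, 100, 100], depth = 3
Step 7 ('pop'): stack = [100, 100], depth = 2
Step 8 ('pop'): stack = [100], depth = 1
Step 9 ('pop'): stack = [], depth = 0
Step 10 ('swap'): needs 2 value(s) but depth is 0 — STACK UNDERFLOW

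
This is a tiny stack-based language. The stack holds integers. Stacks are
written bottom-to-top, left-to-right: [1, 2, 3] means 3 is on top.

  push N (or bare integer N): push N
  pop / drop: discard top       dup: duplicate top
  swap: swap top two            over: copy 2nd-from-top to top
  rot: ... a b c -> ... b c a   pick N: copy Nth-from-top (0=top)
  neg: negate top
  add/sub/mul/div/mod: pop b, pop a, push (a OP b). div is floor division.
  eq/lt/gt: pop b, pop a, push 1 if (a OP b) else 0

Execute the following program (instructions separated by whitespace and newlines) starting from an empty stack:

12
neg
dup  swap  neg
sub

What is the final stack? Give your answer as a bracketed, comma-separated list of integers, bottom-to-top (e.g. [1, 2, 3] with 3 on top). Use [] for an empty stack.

After 'push 12': [12]
After 'neg': [-12]
After 'dup': [-12, -12]
After 'swap': [-12, -12]
After 'neg': [-12, 12]
After 'sub': [-24]

Answer: [-24]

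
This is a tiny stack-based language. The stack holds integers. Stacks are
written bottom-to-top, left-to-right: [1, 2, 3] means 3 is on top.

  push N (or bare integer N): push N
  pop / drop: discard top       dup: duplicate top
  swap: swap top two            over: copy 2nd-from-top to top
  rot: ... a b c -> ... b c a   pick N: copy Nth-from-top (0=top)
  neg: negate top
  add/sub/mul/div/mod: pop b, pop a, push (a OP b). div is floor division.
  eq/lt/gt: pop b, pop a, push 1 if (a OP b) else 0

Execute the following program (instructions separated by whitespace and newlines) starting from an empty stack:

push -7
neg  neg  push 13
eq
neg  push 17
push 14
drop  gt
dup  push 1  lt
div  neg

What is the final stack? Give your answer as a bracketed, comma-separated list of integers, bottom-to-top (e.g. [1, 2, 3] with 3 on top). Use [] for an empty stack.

After 'push -7': [-7]
After 'neg': [7]
After 'neg': [-7]
After 'push 13': [-7, 13]
After 'eq': [0]
After 'neg': [0]
After 'push 17': [0, 17]
After 'push 14': [0, 17, 14]
After 'drop': [0, 17]
After 'gt': [0]
After 'dup': [0, 0]
After 'push 1': [0, 0, 1]
After 'lt': [0, 1]
After 'div': [0]
After 'neg': [0]

Answer: [0]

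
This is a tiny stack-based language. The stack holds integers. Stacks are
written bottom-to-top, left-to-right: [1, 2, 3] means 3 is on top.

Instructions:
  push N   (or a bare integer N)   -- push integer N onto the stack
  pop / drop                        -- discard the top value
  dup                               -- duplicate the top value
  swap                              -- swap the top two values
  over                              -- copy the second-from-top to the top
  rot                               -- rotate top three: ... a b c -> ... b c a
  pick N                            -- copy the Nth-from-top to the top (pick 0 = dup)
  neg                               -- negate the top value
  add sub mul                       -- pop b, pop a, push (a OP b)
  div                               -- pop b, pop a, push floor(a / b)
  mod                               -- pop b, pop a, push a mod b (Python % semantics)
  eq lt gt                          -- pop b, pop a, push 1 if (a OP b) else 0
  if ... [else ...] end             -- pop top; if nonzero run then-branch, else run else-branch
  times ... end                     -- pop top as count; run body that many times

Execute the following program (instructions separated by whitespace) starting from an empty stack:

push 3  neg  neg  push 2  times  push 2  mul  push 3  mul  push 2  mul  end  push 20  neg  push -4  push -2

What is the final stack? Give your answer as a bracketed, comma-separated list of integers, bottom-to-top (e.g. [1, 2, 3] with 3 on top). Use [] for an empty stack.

Answer: [432, -20, -4, -2]

Derivation:
After 'push 3': [3]
After 'neg': [-3]
After 'neg': [3]
After 'push 2': [3, 2]
After 'times': [3]
After 'push 2': [3, 2]
After 'mul': [6]
After 'push 3': [6, 3]
After 'mul': [18]
After 'push 2': [18, 2]
After 'mul': [36]
After 'push 2': [36, 2]
After 'mul': [72]
After 'push 3': [72, 3]
After 'mul': [216]
After 'push 2': [216, 2]
After 'mul': [432]
After 'push 20': [432, 20]
After 'neg': [432, -20]
After 'push -4': [432, -20, -4]
After 'push -2': [432, -20, -4, -2]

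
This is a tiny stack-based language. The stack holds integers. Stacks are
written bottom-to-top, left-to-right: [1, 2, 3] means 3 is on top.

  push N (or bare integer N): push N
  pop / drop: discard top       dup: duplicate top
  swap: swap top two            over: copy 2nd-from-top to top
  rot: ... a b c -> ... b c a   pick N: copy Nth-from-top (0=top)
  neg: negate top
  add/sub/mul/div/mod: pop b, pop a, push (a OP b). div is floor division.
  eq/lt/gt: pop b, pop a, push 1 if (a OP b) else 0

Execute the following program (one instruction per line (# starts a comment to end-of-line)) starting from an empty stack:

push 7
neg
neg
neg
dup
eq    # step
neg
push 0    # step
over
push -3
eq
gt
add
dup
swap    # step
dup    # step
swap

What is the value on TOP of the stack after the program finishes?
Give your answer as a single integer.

After 'push 7': [7]
After 'neg': [-7]
After 'neg': [7]
After 'neg': [-7]
After 'dup': [-7, -7]
After 'eq': [1]
After 'neg': [-1]
After 'push 0': [-1, 0]
After 'over': [-1, 0, -1]
After 'push -3': [-1, 0, -1, -3]
After 'eq': [-1, 0, 0]
After 'gt': [-1, 0]
After 'add': [-1]
After 'dup': [-1, -1]
After 'swap': [-1, -1]
After 'dup': [-1, -1, -1]
After 'swap': [-1, -1, -1]

Answer: -1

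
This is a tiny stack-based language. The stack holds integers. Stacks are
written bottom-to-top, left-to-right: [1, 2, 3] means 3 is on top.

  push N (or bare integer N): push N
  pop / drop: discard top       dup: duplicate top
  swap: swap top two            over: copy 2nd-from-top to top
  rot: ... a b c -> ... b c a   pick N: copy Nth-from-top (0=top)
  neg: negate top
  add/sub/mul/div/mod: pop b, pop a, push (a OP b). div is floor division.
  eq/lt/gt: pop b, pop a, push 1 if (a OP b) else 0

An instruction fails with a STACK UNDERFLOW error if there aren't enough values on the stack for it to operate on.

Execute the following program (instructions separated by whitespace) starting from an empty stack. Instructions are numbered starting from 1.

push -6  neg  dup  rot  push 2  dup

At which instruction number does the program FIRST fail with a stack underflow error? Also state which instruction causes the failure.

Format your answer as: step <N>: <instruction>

Step 1 ('push -6'): stack = [-6], depth = 1
Step 2 ('neg'): stack = [6], depth = 1
Step 3 ('dup'): stack = [6, 6], depth = 2
Step 4 ('rot'): needs 3 value(s) but depth is 2 — STACK UNDERFLOW

Answer: step 4: rot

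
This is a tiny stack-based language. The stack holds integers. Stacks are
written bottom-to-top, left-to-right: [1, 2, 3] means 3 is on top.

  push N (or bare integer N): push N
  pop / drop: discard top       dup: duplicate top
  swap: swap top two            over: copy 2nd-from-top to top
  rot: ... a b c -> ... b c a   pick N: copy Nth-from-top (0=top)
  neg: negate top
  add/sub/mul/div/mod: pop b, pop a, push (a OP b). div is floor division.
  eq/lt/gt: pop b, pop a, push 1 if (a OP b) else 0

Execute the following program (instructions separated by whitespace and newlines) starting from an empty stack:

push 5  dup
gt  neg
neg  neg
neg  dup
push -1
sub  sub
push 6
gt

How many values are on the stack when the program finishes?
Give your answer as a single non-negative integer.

After 'push 5': stack = [5] (depth 1)
After 'dup': stack = [5, 5] (depth 2)
After 'gt': stack = [0] (depth 1)
After 'neg': stack = [0] (depth 1)
After 'neg': stack = [0] (depth 1)
After 'neg': stack = [0] (depth 1)
After 'neg': stack = [0] (depth 1)
After 'dup': stack = [0, 0] (depth 2)
After 'push -1': stack = [0, 0, -1] (depth 3)
After 'sub': stack = [0, 1] (depth 2)
After 'sub': stack = [-1] (depth 1)
After 'push 6': stack = [-1, 6] (depth 2)
After 'gt': stack = [0] (depth 1)

Answer: 1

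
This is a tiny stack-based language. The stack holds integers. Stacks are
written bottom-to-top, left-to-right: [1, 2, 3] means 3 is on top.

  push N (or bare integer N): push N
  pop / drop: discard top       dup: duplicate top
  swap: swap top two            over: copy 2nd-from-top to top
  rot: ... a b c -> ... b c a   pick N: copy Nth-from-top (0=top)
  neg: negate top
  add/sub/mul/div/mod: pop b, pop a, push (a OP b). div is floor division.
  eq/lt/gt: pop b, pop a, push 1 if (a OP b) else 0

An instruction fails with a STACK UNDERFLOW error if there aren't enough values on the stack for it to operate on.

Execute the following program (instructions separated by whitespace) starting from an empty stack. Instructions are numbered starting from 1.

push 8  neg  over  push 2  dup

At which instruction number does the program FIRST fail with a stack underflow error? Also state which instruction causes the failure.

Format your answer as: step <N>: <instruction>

Step 1 ('push 8'): stack = [8], depth = 1
Step 2 ('neg'): stack = [-8], depth = 1
Step 3 ('over'): needs 2 value(s) but depth is 1 — STACK UNDERFLOW

Answer: step 3: over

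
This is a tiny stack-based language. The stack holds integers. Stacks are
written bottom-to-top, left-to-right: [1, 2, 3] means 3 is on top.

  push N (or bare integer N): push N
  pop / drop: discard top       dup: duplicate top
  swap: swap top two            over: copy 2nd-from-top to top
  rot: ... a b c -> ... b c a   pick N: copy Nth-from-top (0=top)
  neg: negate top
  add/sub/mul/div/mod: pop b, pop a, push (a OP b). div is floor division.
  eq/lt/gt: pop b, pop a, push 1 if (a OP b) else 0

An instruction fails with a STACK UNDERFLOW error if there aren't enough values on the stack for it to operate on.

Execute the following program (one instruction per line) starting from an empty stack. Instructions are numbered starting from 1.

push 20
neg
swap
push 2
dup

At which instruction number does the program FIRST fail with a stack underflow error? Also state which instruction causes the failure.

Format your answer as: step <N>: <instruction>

Step 1 ('push 20'): stack = [20], depth = 1
Step 2 ('neg'): stack = [-20], depth = 1
Step 3 ('swap'): needs 2 value(s) but depth is 1 — STACK UNDERFLOW

Answer: step 3: swap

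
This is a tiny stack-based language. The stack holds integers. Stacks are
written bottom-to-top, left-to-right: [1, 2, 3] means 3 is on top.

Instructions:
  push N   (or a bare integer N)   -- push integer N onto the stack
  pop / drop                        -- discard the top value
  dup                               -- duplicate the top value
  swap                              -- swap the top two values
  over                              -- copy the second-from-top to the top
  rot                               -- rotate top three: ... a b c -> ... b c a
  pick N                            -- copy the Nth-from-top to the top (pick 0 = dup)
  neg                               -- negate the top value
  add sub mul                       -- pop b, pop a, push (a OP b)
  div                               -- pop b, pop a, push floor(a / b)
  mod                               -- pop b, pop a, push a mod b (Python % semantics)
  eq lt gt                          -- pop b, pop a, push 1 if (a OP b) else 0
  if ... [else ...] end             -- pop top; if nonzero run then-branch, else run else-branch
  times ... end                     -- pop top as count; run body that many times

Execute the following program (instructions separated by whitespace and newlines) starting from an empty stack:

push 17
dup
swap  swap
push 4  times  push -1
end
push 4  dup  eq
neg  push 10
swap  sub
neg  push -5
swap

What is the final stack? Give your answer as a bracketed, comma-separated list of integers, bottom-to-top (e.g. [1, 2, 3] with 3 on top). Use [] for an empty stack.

Answer: [17, 17, -1, -1, -1, -1, -5, -11]

Derivation:
After 'push 17': [17]
After 'dup': [17, 17]
After 'swap': [17, 17]
After 'swap': [17, 17]
After 'push 4': [17, 17, 4]
After 'times': [17, 17]
After 'push -1': [17, 17, -1]
After 'push -1': [17, 17, -1, -1]
After 'push -1': [17, 17, -1, -1, -1]
After 'push -1': [17, 17, -1, -1, -1, -1]
After 'push 4': [17, 17, -1, -1, -1, -1, 4]
After 'dup': [17, 17, -1, -1, -1, -1, 4, 4]
After 'eq': [17, 17, -1, -1, -1, -1, 1]
After 'neg': [17, 17, -1, -1, -1, -1, -1]
After 'push 10': [17, 17, -1, -1, -1, -1, -1, 10]
After 'swap': [17, 17, -1, -1, -1, -1, 10, -1]
After 'sub': [17, 17, -1, -1, -1, -1, 11]
After 'neg': [17, 17, -1, -1, -1, -1, -11]
After 'push -5': [17, 17, -1, -1, -1, -1, -11, -5]
After 'swap': [17, 17, -1, -1, -1, -1, -5, -11]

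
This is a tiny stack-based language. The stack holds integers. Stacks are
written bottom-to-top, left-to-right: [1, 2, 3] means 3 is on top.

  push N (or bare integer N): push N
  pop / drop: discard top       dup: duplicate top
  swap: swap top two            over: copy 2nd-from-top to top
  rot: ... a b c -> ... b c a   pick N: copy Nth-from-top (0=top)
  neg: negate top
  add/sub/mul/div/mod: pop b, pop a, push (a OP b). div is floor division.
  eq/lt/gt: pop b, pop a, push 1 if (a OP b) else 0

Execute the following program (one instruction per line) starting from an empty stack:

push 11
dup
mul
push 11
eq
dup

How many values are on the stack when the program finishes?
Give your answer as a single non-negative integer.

After 'push 11': stack = [11] (depth 1)
After 'dup': stack = [11, 11] (depth 2)
After 'mul': stack = [121] (depth 1)
After 'push 11': stack = [121, 11] (depth 2)
After 'eq': stack = [0] (depth 1)
After 'dup': stack = [0, 0] (depth 2)

Answer: 2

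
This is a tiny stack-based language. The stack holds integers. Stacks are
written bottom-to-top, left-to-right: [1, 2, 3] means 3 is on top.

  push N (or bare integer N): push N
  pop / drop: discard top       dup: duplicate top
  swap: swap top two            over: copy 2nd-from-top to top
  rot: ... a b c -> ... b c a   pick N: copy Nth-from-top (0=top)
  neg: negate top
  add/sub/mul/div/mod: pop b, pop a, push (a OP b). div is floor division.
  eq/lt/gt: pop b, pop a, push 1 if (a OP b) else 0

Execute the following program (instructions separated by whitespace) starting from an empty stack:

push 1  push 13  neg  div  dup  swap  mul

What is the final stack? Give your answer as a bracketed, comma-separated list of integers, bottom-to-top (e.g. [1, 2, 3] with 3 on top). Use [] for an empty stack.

Answer: [1]

Derivation:
After 'push 1': [1]
After 'push 13': [1, 13]
After 'neg': [1, -13]
After 'div': [-1]
After 'dup': [-1, -1]
After 'swap': [-1, -1]
After 'mul': [1]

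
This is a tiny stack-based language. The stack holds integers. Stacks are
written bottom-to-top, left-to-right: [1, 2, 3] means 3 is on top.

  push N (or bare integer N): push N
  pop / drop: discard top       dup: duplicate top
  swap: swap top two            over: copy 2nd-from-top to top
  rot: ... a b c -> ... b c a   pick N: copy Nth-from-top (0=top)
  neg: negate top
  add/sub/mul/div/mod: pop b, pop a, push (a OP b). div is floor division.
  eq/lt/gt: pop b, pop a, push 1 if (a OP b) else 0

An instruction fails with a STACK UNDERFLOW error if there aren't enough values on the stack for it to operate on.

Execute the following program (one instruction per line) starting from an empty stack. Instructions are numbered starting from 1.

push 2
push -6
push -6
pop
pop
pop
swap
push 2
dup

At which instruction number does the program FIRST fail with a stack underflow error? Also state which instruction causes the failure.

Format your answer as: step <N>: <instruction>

Step 1 ('push 2'): stack = [2], depth = 1
Step 2 ('push -6'): stack = [2, -6], depth = 2
Step 3 ('push -6'): stack = [2, -6, -6], depth = 3
Step 4 ('pop'): stack = [2, -6], depth = 2
Step 5 ('pop'): stack = [2], depth = 1
Step 6 ('pop'): stack = [], depth = 0
Step 7 ('swap'): needs 2 value(s) but depth is 0 — STACK UNDERFLOW

Answer: step 7: swap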